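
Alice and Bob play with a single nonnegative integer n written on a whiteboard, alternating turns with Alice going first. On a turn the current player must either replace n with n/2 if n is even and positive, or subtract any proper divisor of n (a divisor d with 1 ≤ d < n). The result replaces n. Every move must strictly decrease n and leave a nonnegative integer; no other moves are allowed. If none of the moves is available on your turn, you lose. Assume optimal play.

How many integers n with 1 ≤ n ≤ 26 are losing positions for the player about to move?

Positions with no move are L. A position that does have a move is losing for the player to move precisely when every available move leads to a winning position for the opponent. Fill in the labels:
n=0: no move → L
n=1: no move → L
n=2: reaches L-position 1 → W
n=3: only reaches 2(W), which is W → L
n=4: reaches L-position 3 → W
n=5: only reaches 4(W), which is W → L
n=6: reaches L-position 3 → W
n=7: only reaches 6(W), which is W → L
n=8: reaches L-position 7 → W
n=9: only reaches 6(W), 8(W), all W → L
n=10: reaches L-position 5 → W
n=11: only reaches 10(W), which is W → L
n=12: reaches L-position 9 → W
n=13: only reaches 12(W), which is W → L
n=14: reaches L-position 7 → W
n=15: only reaches 10(W), 12(W), 14(W), all W → L
n=16: reaches L-position 15 → W
n=17: only reaches 16(W), which is W → L
n=18: reaches L-position 9 → W
n=19: only reaches 18(W), which is W → L
n=20: reaches L-position 15 → W
n=21: only reaches 14(W), 18(W), 20(W), all W → L
n=22: reaches L-position 11 → W
n=23: only reaches 22(W), which is W → L
n=24: reaches L-position 21 → W
n=25: only reaches 20(W), 24(W), all W → L
n=26: reaches L-position 13 → W
L entries with 1 ≤ n ≤ 26 (n=0 is outside the asked range and is not counted): n = 1, 3, 5, 7, 9, 11, 13, 15, 17, 19, 21, 23, 25; that makes 13.

13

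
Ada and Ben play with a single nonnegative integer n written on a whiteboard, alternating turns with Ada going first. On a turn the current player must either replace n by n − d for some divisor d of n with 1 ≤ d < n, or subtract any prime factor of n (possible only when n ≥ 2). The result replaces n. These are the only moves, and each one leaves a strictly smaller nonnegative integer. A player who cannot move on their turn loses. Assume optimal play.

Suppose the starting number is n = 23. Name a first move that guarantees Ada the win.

Build the W/L table. Terminal = L. A non-terminal position is W if it has a move to some L; otherwise it is L.
n=0: no move → L
n=1: no move → L
n=2: reaches L-position 0 → W
n=3: reaches L-position 0 → W
n=4: only reaches 2(W), 3(W), all W → L
n=5: reaches L-position 0 → W
n=6: reaches L-position 4 → W
n=7: reaches L-position 0 → W
n=8: reaches L-position 4 → W
n=9: only reaches 6(W), 8(W), all W → L
n=10: reaches L-position 9 → W
n=11: reaches L-position 0 → W
n=12: reaches L-position 9 → W
n=13: reaches L-position 0 → W
n=14: only reaches 7(W), 12(W), 13(W), all W → L
n=15: reaches L-position 14 → W
n=16: reaches L-position 14 → W
n=17: reaches L-position 0 → W
n=18: reaches L-position 9 → W
n=19: reaches L-position 0 → W
n=20: only reaches 10(W), 15(W), 16(W), 18(W), 19(W), all W → L
n=21: reaches L-position 14 → W
n=22: reaches L-position 20 → W
n=23: reaches L-position 0 → W
From 23, the L positions reachable in one move are: 0.

Move to 0.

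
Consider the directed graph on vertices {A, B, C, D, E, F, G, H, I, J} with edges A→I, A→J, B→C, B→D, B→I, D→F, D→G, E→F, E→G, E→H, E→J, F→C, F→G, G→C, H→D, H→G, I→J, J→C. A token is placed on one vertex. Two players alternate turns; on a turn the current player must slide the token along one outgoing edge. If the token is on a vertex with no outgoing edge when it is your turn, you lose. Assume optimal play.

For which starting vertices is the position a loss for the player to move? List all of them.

C, D, E, I

Classify positions by backward induction: terminal positions (no move available) are L. From any other position, the mover wins iff some move reaches an L.
Every edge goes from a vertex to one that appears earlier in the order C, G, F, J, D, I, H, E, A, B, so processing vertices in that order labels each vertex after all of its successors.
C: no outgoing edge → L
G: reaches L-position C → W
F: reaches L-position C → W
J: reaches L-position C → W
D: only reaches F(W), G(W), all W → L
I: only reaches J(W), which is W → L
H: reaches L-position D → W
E: only reaches H(W), J(W), F(W), G(W), all W → L
A: reaches L-position I → W
B: reaches L-position I → W
The losing starting vertices are exactly the entries labelled L in this table (4 of them).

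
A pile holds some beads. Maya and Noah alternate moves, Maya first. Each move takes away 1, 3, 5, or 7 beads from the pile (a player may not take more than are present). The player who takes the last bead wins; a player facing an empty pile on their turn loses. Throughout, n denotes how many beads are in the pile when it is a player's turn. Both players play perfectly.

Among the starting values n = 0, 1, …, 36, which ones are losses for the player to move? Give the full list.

0, 2, 4, 6, 8, 10, 12, 14, 16, 18, 20, 22, 24, 26, 28, 30, 32, 34, 36

Label each position W (a win for the player to move) or L (a loss). A position with no legal move is L; any other position is W exactly when some move reaches an L, and L when every move reaches a W.
n=0: no move → L
n=1: →0(L), so W
n=2: →1(W) only, which is W, so L
n=3: →2(L), so W
n=4: →3(W), 1(W) — all W, so L
n=5: →4(L), so W
n=6: →5(W), 3(W), 1(W) — all W, so L
n=7: →6(L), so W
n=8: →7(W), 5(W), 3(W), 1(W) — all W, so L
n=9: →8(L), so W
n=10: →9(W), 7(W), 5(W), 3(W) — all W, so L
n=11: →10(L), so W
n=12: →11(W), 9(W), 7(W), 5(W) — all W, so L
n=13: →12(L), so W
n=14: →13(W), 11(W), 9(W), 7(W) — all W, so L
n=15: →14(L), so W
n=16: →15(W), 13(W), 11(W), 9(W) — all W, so L
n=17: →16(L), so W
n=18: →17(W), 15(W), 13(W), 11(W) — all W, so L
n=19: →18(L), so W
n=20: →19(W), 17(W), 15(W), 13(W) — all W, so L
n=21: →20(L), so W
n=22: →21(W), 19(W), 17(W), 15(W) — all W, so L
n=23: →22(L), so W
n=24: →23(W), 21(W), 19(W), 17(W) — all W, so L
n=25: →24(L), so W
n=26: →25(W), 23(W), 21(W), 19(W) — all W, so L
n=27: →26(L), so W
n=28: →27(W), 25(W), 23(W), 21(W) — all W, so L
n=29: →28(L), so W
n=30: →29(W), 27(W), 25(W), 23(W) — all W, so L
n=31: →30(L), so W
n=32: →31(W), 29(W), 27(W), 25(W) — all W, so L
n=33: →32(L), so W
n=34: →33(W), 31(W), 29(W), 27(W) — all W, so L
n=35: →34(L), so W
n=36: →35(W), 33(W), 31(W), 29(W) — all W, so L
Reading off the rows marked L gives the requested list; there are 19 such values of n.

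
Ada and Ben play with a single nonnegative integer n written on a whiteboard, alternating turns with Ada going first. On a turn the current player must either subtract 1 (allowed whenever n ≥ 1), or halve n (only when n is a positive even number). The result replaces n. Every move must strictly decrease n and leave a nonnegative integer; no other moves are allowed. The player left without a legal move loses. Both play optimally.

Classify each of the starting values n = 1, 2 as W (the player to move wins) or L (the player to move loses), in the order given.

Work bottom-up. With no move the player to move loses. Otherwise the position is W if at least one move leads to an L position for the opponent, and L if every move leads to a W.
n=0: no move → L
n=1: W (go to 0, an L position)
n=2: L (sole option 1(W) is W)

1: W, 2: L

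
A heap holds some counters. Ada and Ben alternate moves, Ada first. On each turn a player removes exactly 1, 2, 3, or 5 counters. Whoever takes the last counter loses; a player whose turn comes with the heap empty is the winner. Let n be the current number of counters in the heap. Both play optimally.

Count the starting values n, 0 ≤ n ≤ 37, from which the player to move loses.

10

Compute win/loss labels from the base case upward. A position with no move is W. Any other position is W if it can reach an L in one move, else L.
n=0: no move; the opponent has just taken the last counter and therefore loses → W
n=1: only reaches 0(W), which is W → L
n=2: reaches L-position 1 → W
n=3: reaches L-position 1 → W
n=4: reaches L-position 1 → W
n=5: only reaches 4(W), 3(W), 2(W), 0(W), all W → L
n=6: reaches L-position 5 → W
n=7: reaches L-position 5 → W
n=8: reaches L-position 5 → W
n=9: only reaches 8(W), 7(W), 6(W), 4(W), all W → L
n=10: reaches L-position 9 → W
n=11: reaches L-position 9 → W
n=12: reaches L-position 9 → W
n=13: only reaches 12(W), 11(W), 10(W), 8(W), all W → L
n=14: reaches L-position 13 → W
n=15: reaches L-position 13 → W
n=16: reaches L-position 13 → W
n=17: only reaches 16(W), 15(W), 14(W), 12(W), all W → L
n=18: reaches L-position 17 → W
n=19: reaches L-position 17 → W
n=20: reaches L-position 17 → W
n=21: only reaches 20(W), 19(W), 18(W), 16(W), all W → L
n=22: reaches L-position 21 → W
n=23: reaches L-position 21 → W
n=24: reaches L-position 21 → W
n=25: only reaches 24(W), 23(W), 22(W), 20(W), all W → L
n=26: reaches L-position 25 → W
n=27: reaches L-position 25 → W
n=28: reaches L-position 25 → W
n=29: only reaches 28(W), 27(W), 26(W), 24(W), all W → L
n=30: reaches L-position 29 → W
n=31: reaches L-position 29 → W
n=32: reaches L-position 29 → W
n=33: only reaches 32(W), 31(W), 30(W), 28(W), all W → L
n=34: reaches L-position 33 → W
n=35: reaches L-position 33 → W
n=36: reaches L-position 33 → W
n=37: only reaches 36(W), 35(W), 34(W), 32(W), all W → L
L entries with 0 ≤ n ≤ 37: n = 1, 5, 9, 13, 17, 21, 25, 29, 33, 37; that makes 10.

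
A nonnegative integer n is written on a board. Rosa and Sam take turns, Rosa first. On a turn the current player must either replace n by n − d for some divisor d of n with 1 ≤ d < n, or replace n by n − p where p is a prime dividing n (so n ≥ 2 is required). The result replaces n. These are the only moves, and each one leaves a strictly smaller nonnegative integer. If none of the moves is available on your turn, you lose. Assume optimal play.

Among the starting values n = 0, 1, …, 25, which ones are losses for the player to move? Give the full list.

0, 1, 4, 9, 14, 20

Use the standard recursion: the mover loses at a terminal position; elsewhere, the mover wins exactly when some move hands the opponent an L position.
n=0: no move → L
n=1: no move → L
n=2: W (go to 0, an L position)
n=3: W (go to 0, an L position)
n=4: L (options 2(W), 3(W) are all W)
n=5: W (go to 0, an L position)
n=6: W (go to 4, an L position)
n=7: W (go to 0, an L position)
n=8: W (go to 4, an L position)
n=9: L (options 6(W), 8(W) are all W)
n=10: W (go to 9, an L position)
n=11: W (go to 0, an L position)
n=12: W (go to 9, an L position)
n=13: W (go to 0, an L position)
n=14: L (options 7(W), 12(W), 13(W) are all W)
n=15: W (go to 14, an L position)
n=16: W (go to 14, an L position)
n=17: W (go to 0, an L position)
n=18: W (go to 9, an L position)
n=19: W (go to 0, an L position)
n=20: L (options 10(W), 15(W), 16(W), 18(W), 19(W) are all W)
n=21: W (go to 14, an L position)
n=22: W (go to 20, an L position)
n=23: W (go to 0, an L position)
n=24: W (go to 20, an L position)
n=25: W (go to 20, an L position)
Reading off the rows marked L gives the requested list; there are 6 such values of n.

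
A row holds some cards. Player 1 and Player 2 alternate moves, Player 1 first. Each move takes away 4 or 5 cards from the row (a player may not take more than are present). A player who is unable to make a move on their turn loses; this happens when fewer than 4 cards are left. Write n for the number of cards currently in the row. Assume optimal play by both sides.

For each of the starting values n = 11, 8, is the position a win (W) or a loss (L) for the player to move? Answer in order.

Label each position W (a win for the player to move) or L (a loss). A position with no legal move is L; any other position is W exactly when some move reaches an L, and L when every move reaches a W.
n=0: no move → L
n=1: no move → L
n=2: no move → L
n=3: no move → L
n=4: can move to 0, which is L ⇒ W
n=5: can move to 1, which is L ⇒ W
n=6: can move to 2, which is L ⇒ W
n=7: can move to 3, which is L ⇒ W
n=8: can move to 3, which is L ⇒ W
n=9: moves to 5(W), 4(W); every one is W ⇒ L
n=10: moves to 6(W), 5(W); every one is W ⇒ L
n=11: moves to 7(W), 6(W); every one is W ⇒ L

11: L, 8: W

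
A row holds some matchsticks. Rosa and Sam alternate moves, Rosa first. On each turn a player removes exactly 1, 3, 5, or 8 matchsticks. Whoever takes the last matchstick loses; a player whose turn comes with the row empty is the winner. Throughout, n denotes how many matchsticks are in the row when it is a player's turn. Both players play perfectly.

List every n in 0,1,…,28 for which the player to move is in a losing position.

1, 3, 5, 7, 14, 16, 18, 20, 27

Work bottom-up. With no move the player to move wins. Otherwise the position is W if at least one move leads to an L position for the opponent, and L if every move leads to a W.
n=0: no move; the opponent has just taken the last matchstick and therefore loses → W
n=1: L (sole option 0(W) is W)
n=2: W (go to 1, an L position)
n=3: L (options 2(W), 0(W) are all W)
n=4: W (go to 3, an L position)
n=5: L (options 4(W), 2(W), 0(W) are all W)
n=6: W (go to 5, an L position)
n=7: L (options 6(W), 4(W), 2(W) are all W)
n=8: W (go to 7, an L position)
n=9: W (go to 1, an L position)
n=10: W (go to 7, an L position)
n=11: W (go to 3, an L position)
n=12: W (go to 7, an L position)
n=13: W (go to 5, an L position)
n=14: L (options 13(W), 11(W), 9(W), 6(W) are all W)
n=15: W (go to 14, an L position)
n=16: L (options 15(W), 13(W), 11(W), 8(W) are all W)
n=17: W (go to 16, an L position)
n=18: L (options 17(W), 15(W), 13(W), 10(W) are all W)
n=19: W (go to 18, an L position)
n=20: L (options 19(W), 17(W), 15(W), 12(W) are all W)
n=21: W (go to 20, an L position)
n=22: W (go to 14, an L position)
n=23: W (go to 20, an L position)
n=24: W (go to 16, an L position)
n=25: W (go to 20, an L position)
n=26: W (go to 18, an L position)
n=27: L (options 26(W), 24(W), 22(W), 19(W) are all W)
n=28: W (go to 27, an L position)
The losing starting values of n are exactly the entries labelled L in this table (9 of them).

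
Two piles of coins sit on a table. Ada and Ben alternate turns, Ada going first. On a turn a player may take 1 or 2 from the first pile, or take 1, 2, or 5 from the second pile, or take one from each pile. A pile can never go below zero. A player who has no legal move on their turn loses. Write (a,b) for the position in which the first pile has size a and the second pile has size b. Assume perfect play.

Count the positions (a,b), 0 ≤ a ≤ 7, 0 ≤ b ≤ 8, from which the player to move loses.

24

Label each position W (a win for the player to move) or L (a loss). A position with no legal move is L; any other position is W exactly when some move reaches an L, and L when every move reaches a W.
Every move lowers a or b (never raises either), so fill the grid row by row in increasing a, and left to right within a row: each cell's successors are then already labelled.
      b=0  b=1  b=2  b=3  b=4  b=5  b=6  b=7  b=8
a=0:    L    W    W    L    W    W    L    W    W
a=1:    W    W    L    W    W    L    W    W    L
a=2:    W    L    W    W    L    W    W    L    W
a=3:    L    W    W    L    W    W    L    W    W
a=4:    W    W    L    W    W    L    W    W    L
a=5:    W    L    W    W    L    W    W    L    W
a=6:    L    W    W    L    W    W    L    W    W
a=7:    W    W    L    W    W    L    W    W    L
Cells with no legal move (terminal, hence L): (0,0).
The remaining L cells, each justified by listing all of its moves:
(0,3): moves to (0,2)(W), (0,1)(W); every one is W ⇒ L
(0,6): moves to (0,5)(W), (0,4)(W), (0,1)(W); every one is W ⇒ L
(1,2): moves to (0,2)(W), (1,1)(W), (1,0)(W), (0,1)(W); every one is W ⇒ L
(1,5): moves to (0,5)(W), (1,4)(W), (1,3)(W), (1,0)(W), (0,4)(W); every one is W ⇒ L
(1,8): moves to (0,8)(W), (1,7)(W), (1,6)(W), (1,3)(W), (0,7)(W); every one is W ⇒ L
(2,1): moves to (1,1)(W), (0,1)(W), (2,0)(W), (1,0)(W); every one is W ⇒ L
(2,4): moves to (1,4)(W), (0,4)(W), (2,3)(W), (2,2)(W), (1,3)(W); every one is W ⇒ L
(2,7): moves to (1,7)(W), (0,7)(W), (2,6)(W), (2,5)(W), (2,2)(W), (1,6)(W); every one is W ⇒ L
(3,0): moves to (2,0)(W), (1,0)(W); every one is W ⇒ L
(3,3): moves to (2,3)(W), (1,3)(W), (3,2)(W), (3,1)(W), (2,2)(W); every one is W ⇒ L
(3,6): moves to (2,6)(W), (1,6)(W), (3,5)(W), (3,4)(W), (3,1)(W), (2,5)(W); every one is W ⇒ L
(4,2): moves to (3,2)(W), (2,2)(W), (4,1)(W), (4,0)(W), (3,1)(W); every one is W ⇒ L
(4,5): moves to (3,5)(W), (2,5)(W), (4,4)(W), (4,3)(W), (4,0)(W), (3,4)(W); every one is W ⇒ L
(4,8): moves to (3,8)(W), (2,8)(W), (4,7)(W), (4,6)(W), (4,3)(W), (3,7)(W); every one is W ⇒ L
(5,1): moves to (4,1)(W), (3,1)(W), (5,0)(W), (4,0)(W); every one is W ⇒ L
(5,4): moves to (4,4)(W), (3,4)(W), (5,3)(W), (5,2)(W), (4,3)(W); every one is W ⇒ L
(5,7): moves to (4,7)(W), (3,7)(W), (5,6)(W), (5,5)(W), (5,2)(W), (4,6)(W); every one is W ⇒ L
(6,0): moves to (5,0)(W), (4,0)(W); every one is W ⇒ L
(6,3): moves to (5,3)(W), (4,3)(W), (6,2)(W), (6,1)(W), (5,2)(W); every one is W ⇒ L
(6,6): moves to (5,6)(W), (4,6)(W), (6,5)(W), (6,4)(W), (6,1)(W), (5,5)(W); every one is W ⇒ L
(7,2): moves to (6,2)(W), (5,2)(W), (7,1)(W), (7,0)(W), (6,1)(W); every one is W ⇒ L
(7,5): moves to (6,5)(W), (5,5)(W), (7,4)(W), (7,3)(W), (7,0)(W), (6,4)(W); every one is W ⇒ L
(7,8): moves to (6,8)(W), (5,8)(W), (7,7)(W), (7,6)(W), (7,3)(W), (6,7)(W); every one is W ⇒ L
Every other cell has at least one move into one of the L cells above, so it is W.
L cells per row: a=0: 3, a=1: 3, a=2: 3, a=3: 3, a=4: 3, a=5: 3, a=6: 3, a=7: 3; total 24.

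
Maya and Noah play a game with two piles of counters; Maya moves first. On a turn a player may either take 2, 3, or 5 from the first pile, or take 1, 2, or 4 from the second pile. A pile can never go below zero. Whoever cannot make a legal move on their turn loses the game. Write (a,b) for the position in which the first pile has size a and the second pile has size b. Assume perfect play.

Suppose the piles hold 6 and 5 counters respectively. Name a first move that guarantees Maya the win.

Label each position W (a win for the player to move) or L (a loss). A position with no legal move is L; any other position is W exactly when some move reaches an L, and L when every move reaches a W.
No move ever increases a pile, so every position that can arise here has a ≤ 6 and b ≤ 5; it is enough to label the cells with 0 ≤ a ≤ 6 and 0 ≤ b ≤ 5.
Every move lowers a or b (never raises either), so fill the grid row by row in increasing a, and left to right within a row: each cell's successors are then already labelled.
      b=0  b=1  b=2  b=3  b=4  b=5
a=0:    L    W    W    L    W    W
a=1:    L    W    W    L    W    W
a=2:    W    L    W    W    L    W
a=3:    W    L    W    W    L    W
a=4:    W    W    L    W    W    L
a=5:    W    W    L    W    W    L
a=6:    W    W    W    W    W    W
Cells with no legal move (terminal, hence L): (0,0), (1,0).
The remaining L cells, each justified by listing all of its moves:
(0,3): L (options (0,2)(W), (0,1)(W) are all W)
(1,3): L (options (1,2)(W), (1,1)(W) are all W)
(2,1): L (options (0,1)(W), (2,0)(W) are all W)
(2,4): L (options (0,4)(W), (2,3)(W), (2,2)(W), (2,0)(W) are all W)
(3,1): L (options (1,1)(W), (0,1)(W), (3,0)(W) are all W)
(3,4): L (options (1,4)(W), (0,4)(W), (3,3)(W), (3,2)(W), (3,0)(W) are all W)
(4,2): L (options (2,2)(W), (1,2)(W), (4,1)(W), (4,0)(W) are all W)
(4,5): L (options (2,5)(W), (1,5)(W), (4,4)(W), (4,3)(W), (4,1)(W) are all W)
(5,2): L (options (3,2)(W), (2,2)(W), (0,2)(W), (5,1)(W), (5,0)(W) are all W)
(5,5): L (options (3,5)(W), (2,5)(W), (0,5)(W), (5,4)(W), (5,3)(W), (5,1)(W) are all W)
Every other cell has at least one move into one of the L cells above, so it is W.
From (6,5), the L positions reachable in one move are: (4,5).

Move to (4,5).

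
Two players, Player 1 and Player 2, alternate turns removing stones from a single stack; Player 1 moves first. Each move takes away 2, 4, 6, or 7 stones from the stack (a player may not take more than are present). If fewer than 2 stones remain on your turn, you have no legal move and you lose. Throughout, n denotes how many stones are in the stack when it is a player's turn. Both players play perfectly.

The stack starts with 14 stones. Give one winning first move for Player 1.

Use the standard recursion: the mover loses at a terminal position; elsewhere, the mover wins exactly when some move hands the opponent an L position.
n=0: no move → L
n=1: no move → L
n=2: reaches L-position 0 → W
n=3: reaches L-position 1 → W
n=4: reaches L-position 0 → W
n=5: reaches L-position 1 → W
n=6: reaches L-position 0 → W
n=7: reaches L-position 1 → W
n=8: reaches L-position 1 → W
n=9: only reaches 7(W), 5(W), 3(W), 2(W), all W → L
n=10: only reaches 8(W), 6(W), 4(W), 3(W), all W → L
n=11: reaches L-position 9 → W
n=12: reaches L-position 10 → W
n=13: reaches L-position 9 → W
n=14: reaches L-position 10 → W
From 14, the L positions reachable in one move are: 10.

Remove 4, leaving 10.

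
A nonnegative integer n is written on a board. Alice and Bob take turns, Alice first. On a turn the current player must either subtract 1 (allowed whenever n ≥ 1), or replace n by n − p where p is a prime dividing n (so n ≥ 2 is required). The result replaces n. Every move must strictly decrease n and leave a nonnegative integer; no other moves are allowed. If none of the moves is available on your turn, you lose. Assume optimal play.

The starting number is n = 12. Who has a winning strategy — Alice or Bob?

Bob wins.

Use the standard recursion: the mover loses at a terminal position; elsewhere, the mover wins exactly when some move hands the opponent an L position.
n=0: no move → L
n=1: →0(L), so W
n=2: →0(L), so W
n=3: →0(L), so W
n=4: →2(W), 3(W) — all W, so L
n=5: →0(L), so W
n=6: →4(L), so W
n=7: →0(L), so W
n=8: →6(W), 7(W) — all W, so L
n=9: →8(L), so W
n=10: →8(L), so W
n=11: →0(L), so W
n=12: →9(W), 10(W), 11(W) — all W, so L
The starting position 12 is L: whatever Alice does, the opponent receives a W position.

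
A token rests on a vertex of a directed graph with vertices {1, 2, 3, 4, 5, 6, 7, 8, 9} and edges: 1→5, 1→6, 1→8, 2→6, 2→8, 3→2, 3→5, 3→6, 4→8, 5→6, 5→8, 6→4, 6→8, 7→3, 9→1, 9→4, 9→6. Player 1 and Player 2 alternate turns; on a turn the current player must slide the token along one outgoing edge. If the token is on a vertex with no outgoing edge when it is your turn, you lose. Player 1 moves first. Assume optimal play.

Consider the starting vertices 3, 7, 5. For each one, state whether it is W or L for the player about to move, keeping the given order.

3: L, 7: W, 5: W

Classify positions by backward induction: terminal positions (no move available) are L. From any other position, the mover wins iff some move reaches an L.
Every edge goes from a vertex to one that appears earlier in the order 8, 4, 6, 5, 2, 1, 3, 7, 9, so processing vertices in that order labels each vertex after all of its successors.
8: no outgoing edge → L
4: can move to 8, which is L ⇒ W
6: can move to 8, which is L ⇒ W
5: can move to 8, which is L ⇒ W
2: can move to 8, which is L ⇒ W
1: can move to 8, which is L ⇒ W
3: moves to 2(W), 5(W), 6(W); every one is W ⇒ L
7: can move to 3, which is L ⇒ W
9: moves to 1(W), 6(W), 4(W); every one is W ⇒ L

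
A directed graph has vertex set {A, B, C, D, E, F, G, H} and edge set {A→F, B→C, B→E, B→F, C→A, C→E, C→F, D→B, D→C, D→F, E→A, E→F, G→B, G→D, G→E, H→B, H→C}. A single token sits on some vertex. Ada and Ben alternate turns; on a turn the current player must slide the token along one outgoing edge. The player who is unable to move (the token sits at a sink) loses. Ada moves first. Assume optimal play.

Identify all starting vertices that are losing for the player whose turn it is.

F, G, H

Build the W/L table. Terminal = L. A non-terminal position is W if it has a move to some L; otherwise it is L.
Every edge goes from a vertex to one that appears earlier in the order F, A, E, C, B, D, H, G, so processing vertices in that order labels each vertex after all of its successors.
F: no outgoing edge → L
A: can move to F, which is L ⇒ W
E: can move to F, which is L ⇒ W
C: can move to F, which is L ⇒ W
B: can move to F, which is L ⇒ W
D: can move to F, which is L ⇒ W
H: moves to B(W), C(W); every one is W ⇒ L
G: moves to D(W), B(W), E(W); every one is W ⇒ L
Reading off the rows marked L gives the requested list; there are 3 such vertices.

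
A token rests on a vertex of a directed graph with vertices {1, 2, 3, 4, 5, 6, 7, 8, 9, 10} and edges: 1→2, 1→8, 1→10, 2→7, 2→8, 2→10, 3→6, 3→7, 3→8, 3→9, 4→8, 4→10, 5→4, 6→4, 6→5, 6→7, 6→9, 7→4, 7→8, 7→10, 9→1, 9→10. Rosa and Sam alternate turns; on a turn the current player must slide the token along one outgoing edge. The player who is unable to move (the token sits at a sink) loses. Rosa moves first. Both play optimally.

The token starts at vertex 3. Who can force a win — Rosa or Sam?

Build the W/L table. Terminal = L. A non-terminal position is W if it has a move to some L; otherwise it is L.
Every edge goes from a vertex to one that appears earlier in the order 8, 10, 4, 7, 2, 5, 1, 9, 6, 3, so processing vertices in that order labels each vertex after all of its successors.
8: no outgoing edge → L
10: no outgoing edge → L
4: W (go to 10, an L position)
7: W (go to 10, an L position)
2: W (go to 10, an L position)
5: L (sole option 4(W) is W)
1: W (go to 10, an L position)
9: W (go to 10, an L position)
6: W (go to 5, an L position)
3: W (go to 8, an L position)
The starting position 3 is W: Rosa should move to 8, handing over an L position.

Rosa wins.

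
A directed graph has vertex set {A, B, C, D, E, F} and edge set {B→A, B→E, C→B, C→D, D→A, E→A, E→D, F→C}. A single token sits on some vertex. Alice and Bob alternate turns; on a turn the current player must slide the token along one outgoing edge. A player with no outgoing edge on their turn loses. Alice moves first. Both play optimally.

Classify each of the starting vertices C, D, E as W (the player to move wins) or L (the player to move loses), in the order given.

Positions with no move are L. A position that does have a move is losing for the player to move precisely when every available move leads to a winning position for the opponent. Fill in the labels:
Every edge goes from a vertex to one that appears earlier in the order A, D, E, B, C, F, so processing vertices in that order labels each vertex after all of its successors.
A: no outgoing edge → L
D: reaches L-position A → W
E: reaches L-position A → W
B: reaches L-position A → W
C: only reaches B(W), D(W), all W → L
F: reaches L-position C → W

C: L, D: W, E: W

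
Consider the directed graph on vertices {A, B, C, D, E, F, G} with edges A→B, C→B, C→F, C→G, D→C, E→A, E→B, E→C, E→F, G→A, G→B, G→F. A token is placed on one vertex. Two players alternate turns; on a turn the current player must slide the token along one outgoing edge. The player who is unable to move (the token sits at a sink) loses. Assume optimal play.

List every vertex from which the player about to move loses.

Compute win/loss labels from the base case upward. A position with no move is L. Any other position is W if it can reach an L in one move, else L.
Every edge goes from a vertex to one that appears earlier in the order F, B, A, G, C, E, D, so processing vertices in that order labels each vertex after all of its successors.
F: no outgoing edge → L
B: no outgoing edge → L
A: can move to B, which is L ⇒ W
G: can move to B, which is L ⇒ W
C: can move to B, which is L ⇒ W
E: can move to B, which is L ⇒ W
D: the only move is to C(W), a W ⇒ L
Reading off the rows marked L gives the requested list; there are 3 such vertices.

B, D, F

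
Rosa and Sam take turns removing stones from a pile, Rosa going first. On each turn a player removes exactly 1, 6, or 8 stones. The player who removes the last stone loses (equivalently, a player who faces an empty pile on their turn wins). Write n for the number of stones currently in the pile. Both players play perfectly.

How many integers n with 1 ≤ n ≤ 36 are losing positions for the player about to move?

Work bottom-up. With no move the player to move wins. Otherwise the position is W if at least one move leads to an L position for the opponent, and L if every move leads to a W.
n=0: no move; the opponent has just taken the last stone and therefore loses → W
n=1: →0(W) only, which is W, so L
n=2: →1(L), so W
n=3: →2(W) only, which is W, so L
n=4: →3(L), so W
n=5: →4(W) only, which is W, so L
n=6: →5(L), so W
n=7: →1(L), so W
n=8: →7(W), 2(W), 0(W) — all W, so L
n=9: →8(L), so W
n=10: →9(W), 4(W), 2(W) — all W, so L
n=11: →10(L), so W
n=12: →11(W), 6(W), 4(W) — all W, so L
n=13: →12(L), so W
n=14: →8(L), so W
n=15: →14(W), 9(W), 7(W) — all W, so L
n=16: →15(L), so W
n=17: →16(W), 11(W), 9(W) — all W, so L
n=18: →17(L), so W
n=19: →18(W), 13(W), 11(W) — all W, so L
n=20: →19(L), so W
n=21: →15(L), so W
n=22: →21(W), 16(W), 14(W) — all W, so L
n=23: →22(L), so W
n=24: →23(W), 18(W), 16(W) — all W, so L
n=25: →24(L), so W
n=26: →25(W), 20(W), 18(W) — all W, so L
n=27: →26(L), so W
n=28: →22(L), so W
n=29: →28(W), 23(W), 21(W) — all W, so L
n=30: →29(L), so W
n=31: →30(W), 25(W), 23(W) — all W, so L
n=32: →31(L), so W
n=33: →32(W), 27(W), 25(W) — all W, so L
n=34: →33(L), so W
n=35: →29(L), so W
n=36: →35(W), 30(W), 28(W) — all W, so L
L entries with 1 ≤ n ≤ 36 (the range starts at n=1): n = 1, 3, 5, 8, 10, 12, 15, 17, 19, 22, 24, 26, 29, 31, 33, 36; that makes 16.

16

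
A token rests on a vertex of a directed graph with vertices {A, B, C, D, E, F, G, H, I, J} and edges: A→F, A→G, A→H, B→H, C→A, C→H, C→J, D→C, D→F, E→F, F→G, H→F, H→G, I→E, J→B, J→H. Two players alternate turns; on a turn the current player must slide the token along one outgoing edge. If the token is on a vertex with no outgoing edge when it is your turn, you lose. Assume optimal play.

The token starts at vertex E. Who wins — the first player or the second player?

Work bottom-up. With no move the player to move loses. Otherwise the position is W if at least one move leads to an L position for the opponent, and L if every move leads to a W.
Every edge goes from a vertex to one that appears earlier in the order G, F, H, B, J, A, C, D, E, I, so processing vertices in that order labels each vertex after all of its successors.
G: no outgoing edge → L
F: W (go to G, an L position)
H: W (go to G, an L position)
B: L (sole option H(W) is W)
J: W (go to B, an L position)
A: W (go to G, an L position)
C: L (options A(W), J(W), H(W) are all W)
D: W (go to C, an L position)
E: L (sole option F(W) is W)
I: W (go to E, an L position)
The starting position E is L: whatever the player to move does, the opponent receives a W position.

The second player wins.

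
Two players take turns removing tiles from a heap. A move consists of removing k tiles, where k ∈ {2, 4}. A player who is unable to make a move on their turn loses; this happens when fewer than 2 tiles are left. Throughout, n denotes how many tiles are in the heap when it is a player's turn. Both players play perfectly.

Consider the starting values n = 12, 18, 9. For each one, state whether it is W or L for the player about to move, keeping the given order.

Work bottom-up. With no move the player to move loses. Otherwise the position is W if at least one move leads to an L position for the opponent, and L if every move leads to a W.
n=0: no move → L
n=1: no move → L
n=2: can move to 0, which is L ⇒ W
n=3: can move to 1, which is L ⇒ W
n=4: can move to 0, which is L ⇒ W
n=5: can move to 1, which is L ⇒ W
n=6: moves to 4(W), 2(W); every one is W ⇒ L
n=7: moves to 5(W), 3(W); every one is W ⇒ L
n=8: can move to 6, which is L ⇒ W
n=9: can move to 7, which is L ⇒ W
n=10: can move to 6, which is L ⇒ W
n=11: can move to 7, which is L ⇒ W
n=12: moves to 10(W), 8(W); every one is W ⇒ L
n=13: moves to 11(W), 9(W); every one is W ⇒ L
n=14: can move to 12, which is L ⇒ W
n=15: can move to 13, which is L ⇒ W
n=16: can move to 12, which is L ⇒ W
n=17: can move to 13, which is L ⇒ W
n=18: moves to 16(W), 14(W); every one is W ⇒ L

12: L, 18: L, 9: W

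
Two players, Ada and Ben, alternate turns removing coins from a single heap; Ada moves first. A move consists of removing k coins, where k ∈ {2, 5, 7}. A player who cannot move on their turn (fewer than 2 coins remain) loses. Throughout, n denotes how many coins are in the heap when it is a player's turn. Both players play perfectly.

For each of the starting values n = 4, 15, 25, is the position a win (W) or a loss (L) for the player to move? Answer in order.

4: L, 15: W, 25: W

Classify positions by backward induction: terminal positions (no move available) are L. From any other position, the mover wins iff some move reaches an L.
n=0: no move → L
n=1: no move → L
n=2: reaches L-position 0 → W
n=3: reaches L-position 1 → W
n=4: only reaches 2(W), which is W → L
n=5: reaches L-position 0 → W
n=6: reaches L-position 4 → W
n=7: reaches L-position 0 → W
n=8: reaches L-position 1 → W
n=9: reaches L-position 4 → W
n=10: only reaches 8(W), 5(W), 3(W), all W → L
n=11: reaches L-position 4 → W
n=12: reaches L-position 10 → W
n=13: only reaches 11(W), 8(W), 6(W), all W → L
n=14: only reaches 12(W), 9(W), 7(W), all W → L
n=15: reaches L-position 13 → W
n=16: reaches L-position 14 → W
n=17: reaches L-position 10 → W
n=18: reaches L-position 13 → W
n=19: reaches L-position 14 → W
n=20: reaches L-position 13 → W
n=21: reaches L-position 14 → W
n=22: only reaches 20(W), 17(W), 15(W), all W → L
n=23: only reaches 21(W), 18(W), 16(W), all W → L
n=24: reaches L-position 22 → W
n=25: reaches L-position 23 → W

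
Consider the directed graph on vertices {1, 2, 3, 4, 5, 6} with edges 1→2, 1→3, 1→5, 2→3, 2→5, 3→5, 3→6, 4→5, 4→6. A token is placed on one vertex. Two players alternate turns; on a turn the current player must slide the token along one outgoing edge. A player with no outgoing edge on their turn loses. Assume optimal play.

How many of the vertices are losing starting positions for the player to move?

2

Use the standard recursion: the mover loses at a terminal position; elsewhere, the mover wins exactly when some move hands the opponent an L position.
Every edge goes from a vertex to one that appears earlier in the order 6, 5, 3, 2, 1, 4, so processing vertices in that order labels each vertex after all of its successors.
6: no outgoing edge → L
5: no outgoing edge → L
3: →5(L), so W
2: →5(L), so W
1: →5(L), so W
4: →5(L), so W
The L vertices are 5, 6; that is 2 in all.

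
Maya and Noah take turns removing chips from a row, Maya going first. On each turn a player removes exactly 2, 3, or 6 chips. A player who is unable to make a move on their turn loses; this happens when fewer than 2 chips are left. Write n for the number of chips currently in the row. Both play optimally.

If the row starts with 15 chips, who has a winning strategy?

Build the W/L table. Terminal = L. A non-terminal position is W if it has a move to some L; otherwise it is L.
n=0: no move → L
n=1: no move → L
n=2: →0(L), so W
n=3: →1(L), so W
n=4: →1(L), so W
n=5: →3(W), 2(W) — all W, so L
n=6: →0(L), so W
n=7: →5(L), so W
n=8: →5(L), so W
n=9: →7(W), 6(W), 3(W) — all W, so L
n=10: →8(W), 7(W), 4(W) — all W, so L
n=11: →9(L), so W
n=12: →10(L), so W
n=13: →10(L), so W
n=14: →12(W), 11(W), 8(W) — all W, so L
n=15: →9(L), so W
The starting position 15 is W: Maya should remove 6, leaving 9, handing over an L position.

Maya wins.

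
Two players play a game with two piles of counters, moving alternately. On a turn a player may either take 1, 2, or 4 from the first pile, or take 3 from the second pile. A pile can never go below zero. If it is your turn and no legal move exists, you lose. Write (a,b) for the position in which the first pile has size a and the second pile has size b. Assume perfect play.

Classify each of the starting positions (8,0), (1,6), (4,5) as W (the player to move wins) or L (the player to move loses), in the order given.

(8,0): W, (1,6): W, (4,5): L

Label each position W (a win for the player to move) or L (a loss). A position with no legal move is L; any other position is W exactly when some move reaches an L, and L when every move reaches a W.
No move ever increases a pile, so every position that can arise here has a ≤ 8 and b ≤ 6; it is enough to label the cells with 0 ≤ a ≤ 8 and 0 ≤ b ≤ 6.
Every move lowers a or b (never raises either), so fill the grid row by row in increasing a, and left to right within a row: each cell's successors are then already labelled.
      b=0  b=1  b=2  b=3  b=4  b=5  b=6
a=0:    L    L    L    W    W    W    L
a=1:    W    W    W    L    L    L    W
a=2:    W    W    W    W    W    W    W
a=3:    L    L    L    W    W    W    L
a=4:    W    W    W    L    L    L    W
a=5:    W    W    W    W    W    W    W
a=6:    L    L    L    W    W    W    L
a=7:    W    W    W    L    L    L    W
a=8:    W    W    W    W    W    W    W
Cells with no legal move (terminal, hence L): (0,0), (0,1), (0,2).
The remaining L cells, each justified by listing all of its moves:
(0,6): only reaches (0,3)(W), which is W → L
(1,3): only reaches (0,3)(W), (1,0)(W), all W → L
(1,4): only reaches (0,4)(W), (1,1)(W), all W → L
(1,5): only reaches (0,5)(W), (1,2)(W), all W → L
(3,0): only reaches (2,0)(W), (1,0)(W), all W → L
(3,1): only reaches (2,1)(W), (1,1)(W), all W → L
(3,2): only reaches (2,2)(W), (1,2)(W), all W → L
(3,6): only reaches (2,6)(W), (1,6)(W), (3,3)(W), all W → L
(4,3): only reaches (3,3)(W), (2,3)(W), (0,3)(W), (4,0)(W), all W → L
(4,4): only reaches (3,4)(W), (2,4)(W), (0,4)(W), (4,1)(W), all W → L
(4,5): only reaches (3,5)(W), (2,5)(W), (0,5)(W), (4,2)(W), all W → L
(6,0): only reaches (5,0)(W), (4,0)(W), (2,0)(W), all W → L
(6,1): only reaches (5,1)(W), (4,1)(W), (2,1)(W), all W → L
(6,2): only reaches (5,2)(W), (4,2)(W), (2,2)(W), all W → L
(6,6): only reaches (5,6)(W), (4,6)(W), (2,6)(W), (6,3)(W), all W → L
(7,3): only reaches (6,3)(W), (5,3)(W), (3,3)(W), (7,0)(W), all W → L
(7,4): only reaches (6,4)(W), (5,4)(W), (3,4)(W), (7,1)(W), all W → L
(7,5): only reaches (6,5)(W), (5,5)(W), (3,5)(W), (7,2)(W), all W → L
Every other cell has at least one move into one of the L cells above, so it is W.
(8,0): the move to (6,0) reaches an L cell, so W
(1,6): the move to (0,6) reaches an L cell, so W
(4,5): one of the L cells justified above, so L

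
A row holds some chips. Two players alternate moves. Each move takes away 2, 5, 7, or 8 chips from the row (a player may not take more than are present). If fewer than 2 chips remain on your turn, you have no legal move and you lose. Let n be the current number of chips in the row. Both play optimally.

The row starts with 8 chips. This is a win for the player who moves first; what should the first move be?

Remove 7, leaving 1.

Label each position W (a win for the player to move) or L (a loss). A position with no legal move is L; any other position is W exactly when some move reaches an L, and L when every move reaches a W.
n=0: no move → L
n=1: no move → L
n=2: W (go to 0, an L position)
n=3: W (go to 1, an L position)
n=4: L (sole option 2(W) is W)
n=5: W (go to 0, an L position)
n=6: W (go to 4, an L position)
n=7: W (go to 0, an L position)
n=8: W (go to 1, an L position)
From 8, the L positions reachable in one move are: 1, 0. Any move reaching one of these is winning.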